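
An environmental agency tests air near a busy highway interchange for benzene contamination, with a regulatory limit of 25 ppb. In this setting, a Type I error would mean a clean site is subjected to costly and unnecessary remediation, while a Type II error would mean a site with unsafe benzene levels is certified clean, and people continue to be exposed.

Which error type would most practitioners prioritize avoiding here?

The Type II consequence (a site with unsafe benzene levels is certified clean, and people continue to be exposed) is more severe than the Type I consequence (a clean site is subjected to costly and unnecessary remediation).

Type II error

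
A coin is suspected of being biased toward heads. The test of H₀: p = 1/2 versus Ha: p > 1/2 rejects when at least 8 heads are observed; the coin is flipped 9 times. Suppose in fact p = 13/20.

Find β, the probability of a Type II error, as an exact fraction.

112501116301/128000000000

Under the alternative p = 13/20, S ~ Binomial(9, 13/20); β is the probability the test does not reject, P(S < 8).
Summing C(9,j)·(13/20)^j·(7/20)^{9-j} for j = 0..7 gives 112501116301/128000000000.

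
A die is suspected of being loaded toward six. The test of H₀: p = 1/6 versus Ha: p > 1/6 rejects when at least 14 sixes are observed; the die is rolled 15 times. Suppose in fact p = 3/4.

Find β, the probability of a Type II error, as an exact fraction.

Under the alternative p = 3/4, Y ~ Binomial(15, 3/4); β is the probability the test does not reject, P(Y < 14).
Adding the binomial probabilities P(Y=0)+…+P(Y=13) at p = 3/4 gives 493824191/536870912.

493824191/536870912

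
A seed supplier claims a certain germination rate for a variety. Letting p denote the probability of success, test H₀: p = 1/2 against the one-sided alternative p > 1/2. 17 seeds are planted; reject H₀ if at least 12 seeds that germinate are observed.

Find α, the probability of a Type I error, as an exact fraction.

Under H₀, Y ~ Binomial(17, 1/2), and α = P(Y ≥ 12).
That's C(17,12) + C(17,13) + C(17,14) + C(17,15) + C(17,16) + C(17,17) over 2^17, i.e. (6188 + 2380 + 680 + 136 + 17 + 1)/131072 = 9402/131072 = 4701/65536.

4701/65536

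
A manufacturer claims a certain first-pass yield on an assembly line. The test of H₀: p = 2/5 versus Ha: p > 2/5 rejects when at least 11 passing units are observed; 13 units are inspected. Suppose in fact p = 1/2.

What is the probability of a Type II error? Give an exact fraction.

Under the alternative p = 1/2, S ~ Binomial(13, 1/2); β is the probability the test does not reject, P(S < 11).
Summing C(13,j)·(1/2)^j·(1/2)^{13-j} for j = 0..10 gives 2025/2048.

2025/2048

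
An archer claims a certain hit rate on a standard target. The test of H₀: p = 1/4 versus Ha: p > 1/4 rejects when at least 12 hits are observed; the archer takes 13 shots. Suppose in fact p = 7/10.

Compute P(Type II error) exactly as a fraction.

4681650394377/5000000000000

β = P(fail to reject H₀ | Ha true) = P(Y ≤ 11 | p = 7/10), Y ~ Binomial(13, 7/10).
Adding the binomial probabilities P(Y=0)+…+P(Y=11) at p = 7/10 gives 4681650394377/5000000000000.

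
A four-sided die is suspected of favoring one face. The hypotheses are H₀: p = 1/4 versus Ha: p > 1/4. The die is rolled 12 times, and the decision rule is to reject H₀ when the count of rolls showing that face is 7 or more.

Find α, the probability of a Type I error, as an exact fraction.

119561/8388608

α = P(reject H₀ | H₀ true) = P(Y ≥ 7 | p = 1/4), with Y ~ Binomial(12, 1/4).
Summing C(12,j)(1/4)^j(3/4)^{12−j} for j = 7,…,12 gives 119561/8388608.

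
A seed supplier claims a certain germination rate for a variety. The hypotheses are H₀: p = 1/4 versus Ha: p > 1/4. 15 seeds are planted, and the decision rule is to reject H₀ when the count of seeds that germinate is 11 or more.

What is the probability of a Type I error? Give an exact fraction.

α = P(reject H₀ | H₀ true) = P(X ≥ 11 | p = 1/4), with X ~ Binomial(15, 1/4).
Adding the binomial terms for j = 11 through 15 with p = 1/4 yields 123841/1073741824.

123841/1073741824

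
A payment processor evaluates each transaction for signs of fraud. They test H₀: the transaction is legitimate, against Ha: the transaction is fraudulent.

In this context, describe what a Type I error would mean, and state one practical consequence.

A Type I error would mean concluding that the transaction is fraudulent when in fact the transaction is legitimate. Consequence: a legitimate purchase is declined and the customer's card is frozen.

A Type I error is rejecting H₀ when H₀ is true.
Here that means blocking the transaction and freezing the card when actually the transaction is legitimate.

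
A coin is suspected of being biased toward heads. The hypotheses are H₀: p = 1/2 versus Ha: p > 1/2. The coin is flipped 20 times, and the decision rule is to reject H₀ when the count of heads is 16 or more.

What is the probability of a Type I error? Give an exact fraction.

1549/262144

α = P(reject H₀ | H₀ true) = P(Y ≥ 16 | p = 1/2), with Y ~ Binomial(20, 1/2).
Summing the upper tail: (4845 + 1140 + 190 + 20 + 1) / 2^20 = 6196/1048576 = 1549/262144.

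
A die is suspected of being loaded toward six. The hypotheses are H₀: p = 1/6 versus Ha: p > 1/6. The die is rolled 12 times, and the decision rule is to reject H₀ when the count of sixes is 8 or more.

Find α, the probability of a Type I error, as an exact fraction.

56431/362797056

The Type I error probability is α = P(K ≥ 8) computed under H₀, where K ~ Binomial(12, 1/6).
Adding the binomial terms for j = 8 through 12 with p = 1/6 yields 56431/362797056.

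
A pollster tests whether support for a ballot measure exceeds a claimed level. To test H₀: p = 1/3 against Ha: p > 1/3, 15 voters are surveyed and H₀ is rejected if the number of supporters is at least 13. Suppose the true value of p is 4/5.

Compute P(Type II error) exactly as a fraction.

A Type II error is failing to reject when Ha holds: with p = 4/5, β = P(Y ≤ 12).
Summing C(15,j)·(4/5)^j·(1/5)^{15-j} for j = 0..12 gives 18370873741/30517578125.

18370873741/30517578125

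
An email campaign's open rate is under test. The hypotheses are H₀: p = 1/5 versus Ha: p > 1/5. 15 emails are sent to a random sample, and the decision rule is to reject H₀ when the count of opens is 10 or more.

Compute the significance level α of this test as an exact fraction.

3455373/30517578125

Under H₀, S ~ Binomial(15, 1/5), and α = P(S ≥ 10).
P(S ≥ 10) = Σ_{j=10}^{15} C(15,j)·(1/5)^j·(4/5)^{15-j} = 3455373/30517578125.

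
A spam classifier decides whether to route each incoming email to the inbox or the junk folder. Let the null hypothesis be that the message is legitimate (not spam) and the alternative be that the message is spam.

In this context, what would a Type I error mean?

A Type I error would mean concluding that the message is spam when in fact the message is legitimate (not spam).

A Type I error is rejecting H₀ when H₀ is true.
Here that means sending the message to the spam folder when actually the message is legitimate (not spam).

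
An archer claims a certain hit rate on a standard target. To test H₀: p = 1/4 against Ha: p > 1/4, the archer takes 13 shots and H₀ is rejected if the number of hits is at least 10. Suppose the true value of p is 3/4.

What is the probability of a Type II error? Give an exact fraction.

Under the alternative p = 3/4, X ~ Binomial(13, 3/4); β is the probability the test does not reject, P(X < 10).
Summing C(13,j)·(3/4)^j·(1/4)^{13-j} for j = 0..9 gives 3487541/8388608.

3487541/8388608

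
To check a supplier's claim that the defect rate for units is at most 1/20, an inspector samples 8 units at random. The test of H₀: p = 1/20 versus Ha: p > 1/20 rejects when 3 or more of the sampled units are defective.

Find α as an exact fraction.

148178379/25600000000

The significance level is the probability, assuming p = 1/20, of seeing 3 or more defectives in 8 draws.
α = 1 − P(X ≤ 2) = 1 − 25451821621/25600000000 = 148178379/25600000000.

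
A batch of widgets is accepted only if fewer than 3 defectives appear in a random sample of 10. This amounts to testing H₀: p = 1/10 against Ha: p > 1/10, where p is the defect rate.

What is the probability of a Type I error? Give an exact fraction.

87738533/1250000000

α = P(reject H₀ | H₀ true) = P(X ≥ 3 | p = 1/10), X ~ Binomial(10, 1/10).
α = 1 − P(X ≤ 2) = 1 − 1162261467/1250000000 = 87738533/1250000000.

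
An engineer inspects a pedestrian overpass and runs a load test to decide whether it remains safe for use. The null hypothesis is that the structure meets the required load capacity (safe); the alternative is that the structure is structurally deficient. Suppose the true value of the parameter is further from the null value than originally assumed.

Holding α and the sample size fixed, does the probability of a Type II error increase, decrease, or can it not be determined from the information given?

The further the true parameter sits from the null value, the more of the Ha sampling distribution falls in the rejection region.

It decreases.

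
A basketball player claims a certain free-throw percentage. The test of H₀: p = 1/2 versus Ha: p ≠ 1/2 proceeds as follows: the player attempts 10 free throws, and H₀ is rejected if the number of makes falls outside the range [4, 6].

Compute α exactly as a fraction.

11/32

Under H₀, X ~ Binomial(10, 1/2); α is the probability of landing in either tail, P(X ≤ 3) + P(X ≥ 7).
Each tail has probability (1 + 10 + 45 + 120)/1024; doubling gives α = 352/1024 = 11/32.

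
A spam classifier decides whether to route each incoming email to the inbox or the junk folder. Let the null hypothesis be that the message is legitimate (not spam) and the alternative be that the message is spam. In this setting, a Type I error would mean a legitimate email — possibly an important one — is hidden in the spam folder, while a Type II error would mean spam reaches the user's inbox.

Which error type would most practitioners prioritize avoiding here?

The Type I consequence (a legitimate email — possibly an important one — is hidden in the spam folder) is more severe than the Type II consequence (spam reaches the user's inbox).

Type I error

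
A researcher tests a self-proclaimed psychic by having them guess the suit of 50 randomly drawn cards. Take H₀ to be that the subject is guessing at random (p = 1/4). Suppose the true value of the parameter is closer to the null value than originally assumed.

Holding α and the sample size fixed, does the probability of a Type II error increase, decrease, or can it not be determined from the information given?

It increases.

A smaller true effect puts the Ha sampling distribution closer to H₀, so more of it falls in the non-rejection region.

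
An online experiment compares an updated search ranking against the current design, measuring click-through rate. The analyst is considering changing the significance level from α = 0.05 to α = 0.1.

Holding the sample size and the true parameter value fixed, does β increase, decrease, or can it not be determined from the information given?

Relaxing α lowers the evidence threshold; under Ha, outcomes that previously fell short now trigger rejection.

It decreases.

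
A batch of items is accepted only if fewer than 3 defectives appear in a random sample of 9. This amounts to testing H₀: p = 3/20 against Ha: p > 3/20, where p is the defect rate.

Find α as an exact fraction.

The significance level is the probability, assuming p = 3/20, of seeing 3 or more defectives in 9 draws.
Via the complement, α = 1 − Σ_{j=0}^{2} C(9,j)(3/20)^j(17/20)^{9-j} = 4507308909/32000000000.

4507308909/32000000000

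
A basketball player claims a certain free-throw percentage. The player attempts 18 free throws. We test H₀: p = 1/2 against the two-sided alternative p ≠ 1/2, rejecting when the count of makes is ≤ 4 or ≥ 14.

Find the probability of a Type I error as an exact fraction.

α = P(Y ≤ 4 or Y ≥ 14 | p = 1/2), Y ~ Binomial(18, 1/2).
The two tails are symmetric, so α = 2·(1 + 18 + 153 + 816 + 3060)/2^18 = 8096/262144 = 253/8192.

253/8192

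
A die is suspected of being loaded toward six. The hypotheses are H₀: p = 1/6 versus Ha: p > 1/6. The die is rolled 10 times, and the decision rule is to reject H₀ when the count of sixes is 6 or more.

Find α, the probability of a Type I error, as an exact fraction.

24571/10077696

Under H₀, S ~ Binomial(10, 1/6), and α = P(S ≥ 6).
P(S ≥ 6) = Σ_{j=6}^{10} C(10,j)·(1/6)^j·(5/6)^{10-j} = 24571/10077696.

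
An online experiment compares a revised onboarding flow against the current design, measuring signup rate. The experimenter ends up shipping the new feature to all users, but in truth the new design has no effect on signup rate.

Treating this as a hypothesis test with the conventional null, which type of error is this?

The null hypothesis here is that the new design has no effect on signup rate.
'Shipping the new feature to all users' corresponds to rejecting H₀.
H₀ was rejected but H₀ is true — a Type I error (false positive).

Type I error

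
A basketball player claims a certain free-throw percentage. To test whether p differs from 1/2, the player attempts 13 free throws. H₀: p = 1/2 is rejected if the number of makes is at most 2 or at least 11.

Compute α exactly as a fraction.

23/1024

α = P(S ≤ 2 or S ≥ 11 | p = 1/2), S ~ Binomial(13, 1/2).
By symmetry, α = 2·P(S ≤ 2) = 2·(1 + 13 + 78)/8192 = 184/8192 = 23/1024.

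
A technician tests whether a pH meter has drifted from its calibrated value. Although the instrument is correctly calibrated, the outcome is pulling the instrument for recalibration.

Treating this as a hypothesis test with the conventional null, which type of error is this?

The null hypothesis here is that the instrument is correctly calibrated.
'Pulling the instrument for recalibration' corresponds to rejecting H₀.
H₀ was rejected but H₀ is true — a Type I error (false positive).

Type I error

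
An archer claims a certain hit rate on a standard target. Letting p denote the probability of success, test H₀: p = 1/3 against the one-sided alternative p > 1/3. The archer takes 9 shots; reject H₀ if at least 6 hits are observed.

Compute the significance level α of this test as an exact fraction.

835/19683

α = P(reject H₀ | H₀ true) = P(Y ≥ 6 | p = 1/3), with Y ~ Binomial(9, 1/3).
Summing C(9,j)(1/3)^j(2/3)^{9−j} for j = 6,…,9 gives 835/19683.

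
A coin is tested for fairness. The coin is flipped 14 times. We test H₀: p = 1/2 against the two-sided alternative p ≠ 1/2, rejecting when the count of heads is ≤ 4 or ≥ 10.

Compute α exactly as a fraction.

α = P(Y ≤ 4 or Y ≥ 10 | p = 1/2), Y ~ Binomial(14, 1/2).
By symmetry, α = 2·P(Y ≤ 4) = 2·(1 + 14 + 91 + 364 + 1001)/16384 = 2942/16384 = 1471/8192.

1471/8192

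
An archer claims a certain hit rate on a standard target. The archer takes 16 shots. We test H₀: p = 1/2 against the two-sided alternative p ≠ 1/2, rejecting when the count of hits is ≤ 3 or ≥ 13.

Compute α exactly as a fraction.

697/32768

Under H₀, X ~ Binomial(16, 1/2); α is the probability of landing in either tail, P(X ≤ 3) + P(X ≥ 13).
Each tail has probability (1 + 16 + 120 + 560)/65536; doubling gives α = 1394/65536 = 697/32768.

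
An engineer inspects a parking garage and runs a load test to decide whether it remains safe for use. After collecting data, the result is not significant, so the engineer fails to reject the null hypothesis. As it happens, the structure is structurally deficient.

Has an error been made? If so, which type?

Type II error

The conventional null hypothesis here is that the structure meets the required load capacity (safe).
H₀ was not rejected, but H₀ is actually false.
Failing to reject a false null hypothesis is a Type II error (false negative).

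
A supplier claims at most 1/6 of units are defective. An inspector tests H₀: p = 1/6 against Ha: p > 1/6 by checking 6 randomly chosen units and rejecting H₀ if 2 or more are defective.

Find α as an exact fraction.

12281/46656

The significance level is the probability, assuming p = 1/6, of seeing 2 or more defectives in 6 draws.
Computing the lower-tail complement: 1 − 34375/46656 = 12281/46656.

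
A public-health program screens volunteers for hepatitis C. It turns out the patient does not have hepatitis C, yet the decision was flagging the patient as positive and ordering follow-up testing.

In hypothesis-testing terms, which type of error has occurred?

The null hypothesis here is that the patient does not have hepatitis C.
'Flagging the patient as positive and ordering follow-up testing' corresponds to rejecting H₀.
H₀ was rejected but H₀ is true — a Type I error (false positive).

Type I error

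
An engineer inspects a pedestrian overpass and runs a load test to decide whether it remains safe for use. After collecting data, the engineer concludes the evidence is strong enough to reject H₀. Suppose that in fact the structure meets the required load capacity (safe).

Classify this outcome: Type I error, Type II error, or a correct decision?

Type I error

The conventional null hypothesis here is that the structure meets the required load capacity (safe).
H₀ was rejected, but H₀ is actually true.
Rejecting a true null hypothesis is a Type I error (false positive).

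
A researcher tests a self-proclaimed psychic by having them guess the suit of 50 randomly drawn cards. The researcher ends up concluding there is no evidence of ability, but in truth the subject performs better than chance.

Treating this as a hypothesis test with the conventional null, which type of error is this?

The null hypothesis here is that the subject is guessing at random (p = 1/4).
'Concluding there is no evidence of ability' corresponds to failing to reject H₀.
H₀ was not rejected but H₀ is false — a Type II error (false negative).

Type II error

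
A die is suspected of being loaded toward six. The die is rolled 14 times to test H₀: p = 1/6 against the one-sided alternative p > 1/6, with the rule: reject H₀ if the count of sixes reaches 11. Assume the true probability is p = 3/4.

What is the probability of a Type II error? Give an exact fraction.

64244663/134217728

β = P(fail to reject H₀ | Ha true) = P(X ≤ 10 | p = 3/4), X ~ Binomial(14, 3/4).
Summing C(14,j)·(3/4)^j·(1/4)^{14-j} for j = 0..10 gives 64244663/134217728.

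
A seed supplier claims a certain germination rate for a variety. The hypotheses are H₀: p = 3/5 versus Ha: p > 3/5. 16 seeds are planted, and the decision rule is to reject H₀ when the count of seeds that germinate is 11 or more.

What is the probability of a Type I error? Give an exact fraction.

α = P(reject H₀ | H₀ true) = P(Y ≥ 11 | p = 3/5), with Y ~ Binomial(16, 3/5).
Summing C(16,j)(3/5)^j(2/5)^{16−j} for j = 11,…,16 gives 50177064897/152587890625.

50177064897/152587890625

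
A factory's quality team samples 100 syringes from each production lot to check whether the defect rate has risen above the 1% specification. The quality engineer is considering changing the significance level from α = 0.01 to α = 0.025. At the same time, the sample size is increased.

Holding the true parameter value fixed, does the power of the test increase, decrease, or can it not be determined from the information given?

Relaxing α lowers the evidence threshold; under Ha, outcomes that previously fell short now trigger rejection. A larger sample reduces the standard error, pulling the sampling distribution under Ha further from the non-rejection region. Both changes push β in the same direction.
Since power = 1 − β and β decreases, power increases.

It increases.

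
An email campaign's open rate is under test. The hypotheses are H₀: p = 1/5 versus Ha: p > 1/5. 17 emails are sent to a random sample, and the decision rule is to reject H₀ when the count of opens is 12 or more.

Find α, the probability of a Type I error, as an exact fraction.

α = P(reject H₀ | H₀ true) = P(K ≥ 12 | p = 1/5), with K ~ Binomial(17, 1/5).
Adding the binomial terms for j = 12 through 17 with p = 1/5 yields 6991557/762939453125.

6991557/762939453125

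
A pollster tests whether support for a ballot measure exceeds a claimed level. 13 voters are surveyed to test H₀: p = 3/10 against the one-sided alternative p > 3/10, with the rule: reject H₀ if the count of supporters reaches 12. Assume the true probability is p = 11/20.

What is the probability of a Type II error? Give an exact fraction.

636861571623279/640000000000000

β = P(fail to reject H₀ | Ha true) = P(S ≤ 11 | p = 11/20), S ~ Binomial(13, 11/20).
Adding the binomial probabilities P(S=0)+…+P(S=11) at p = 11/20 gives 636861571623279/640000000000000.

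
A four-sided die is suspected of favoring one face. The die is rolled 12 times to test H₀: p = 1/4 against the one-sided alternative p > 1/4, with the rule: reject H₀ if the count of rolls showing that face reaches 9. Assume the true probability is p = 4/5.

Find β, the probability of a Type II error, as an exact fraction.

β = P(fail to reject H₀ | Ha true) = P(X ≤ 8 | p = 4/5), X ~ Binomial(12, 4/5).
Summing C(12,j)·(4/5)^j·(1/5)^{12-j} for j = 0..8 gives 10030813/48828125.

10030813/48828125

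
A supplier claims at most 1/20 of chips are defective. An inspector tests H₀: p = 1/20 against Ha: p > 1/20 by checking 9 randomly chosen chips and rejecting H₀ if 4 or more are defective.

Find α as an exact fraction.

82249561/128000000000

α = P(reject H₀ | H₀ true) = P(X ≥ 4 | p = 1/20), X ~ Binomial(9, 1/20).
Via the complement, α = 1 − Σ_{j=0}^{3} C(9,j)(1/20)^j(19/20)^{9-j} = 82249561/128000000000.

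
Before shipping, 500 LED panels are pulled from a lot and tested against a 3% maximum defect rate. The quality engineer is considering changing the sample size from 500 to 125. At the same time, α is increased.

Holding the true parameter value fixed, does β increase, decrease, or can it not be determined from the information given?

Cannot be determined from the information given.

The first change alone would make β increase; the second alone would make β decrease. Which effect dominates depends on the magnitudes, which are not given.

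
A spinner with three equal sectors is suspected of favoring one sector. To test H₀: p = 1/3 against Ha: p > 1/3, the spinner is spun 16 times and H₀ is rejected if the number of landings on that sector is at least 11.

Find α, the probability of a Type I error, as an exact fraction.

19321/4782969

The Type I error probability is α = P(S ≥ 11) computed under H₀, where S ~ Binomial(16, 1/3).
Adding the binomial terms for j = 11 through 16 with p = 1/3 yields 19321/4782969.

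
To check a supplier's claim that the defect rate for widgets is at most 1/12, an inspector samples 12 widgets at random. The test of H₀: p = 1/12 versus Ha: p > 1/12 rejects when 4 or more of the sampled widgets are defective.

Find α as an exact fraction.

41104502839/2972033482752

Under H₀, K ~ Binomial(12, 1/12); the Type I error rate is P(K ≥ 4).
Via the complement, α = 1 − Σ_{j=0}^{3} C(12,j)(1/12)^j(11/12)^{12-j} = 41104502839/2972033482752.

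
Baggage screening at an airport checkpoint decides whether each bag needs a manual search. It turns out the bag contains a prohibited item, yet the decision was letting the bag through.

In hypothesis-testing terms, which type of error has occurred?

The null hypothesis here is that the bag contains no prohibited items.
'Letting the bag through' corresponds to failing to reject H₀.
H₀ was not rejected but H₀ is false — a Type II error (false negative).

Type II error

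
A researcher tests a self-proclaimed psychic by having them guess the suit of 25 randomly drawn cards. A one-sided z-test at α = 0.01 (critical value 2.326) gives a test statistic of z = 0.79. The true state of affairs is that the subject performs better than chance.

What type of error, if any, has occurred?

Type II error

The conventional null hypothesis is that the subject is guessing at random (p = 1/4).
Since z = 0.79 ≤ z* = 2.326, H₀ is not rejected.
H₀ is false (actually the subject performs better than chance).
Failing to reject a false H₀ is a Type II error.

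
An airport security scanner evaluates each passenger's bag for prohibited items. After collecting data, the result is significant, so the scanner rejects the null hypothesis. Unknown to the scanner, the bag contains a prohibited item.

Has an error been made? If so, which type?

The conventional null hypothesis here is that the bag contains no prohibited items.
The test rejected a false H₀ — the decision matches the true state.

Neither — the decision is correct.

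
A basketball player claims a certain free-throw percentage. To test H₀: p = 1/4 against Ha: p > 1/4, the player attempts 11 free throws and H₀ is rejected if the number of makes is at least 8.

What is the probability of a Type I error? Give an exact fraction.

α = P(reject H₀ | H₀ true) = P(S ≥ 8 | p = 1/4), with S ~ Binomial(11, 1/4).
P(S ≥ 8) = Σ_{j=8}^{11} C(11,j)·(1/4)^j·(3/4)^{11-j} = 623/524288.

623/524288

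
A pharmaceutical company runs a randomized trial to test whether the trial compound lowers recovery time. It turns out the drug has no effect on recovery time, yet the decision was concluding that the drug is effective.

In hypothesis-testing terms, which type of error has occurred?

Type I error

The null hypothesis here is that the drug has no effect on recovery time.
'Concluding that the drug is effective' corresponds to rejecting H₀.
H₀ was rejected but H₀ is true — a Type I error (false positive).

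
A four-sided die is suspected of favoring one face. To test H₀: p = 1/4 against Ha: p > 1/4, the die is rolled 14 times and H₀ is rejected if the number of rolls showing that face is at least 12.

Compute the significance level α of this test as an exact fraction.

431/134217728

Under H₀, Y ~ Binomial(14, 1/4), and α = P(Y ≥ 12).
P(Y ≥ 12) = Σ_{j=12}^{14} C(14,j)·(1/4)^j·(3/4)^{14-j} = 431/134217728.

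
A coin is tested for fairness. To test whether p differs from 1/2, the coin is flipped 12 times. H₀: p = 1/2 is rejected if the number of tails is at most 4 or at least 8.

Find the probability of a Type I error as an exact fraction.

397/1024

α = P(K ≤ 4 or K ≥ 8 | p = 1/2), K ~ Binomial(12, 1/2).
Each tail has probability (1 + 12 + 66 + 220 + 495)/4096; doubling gives α = 1588/4096 = 397/1024.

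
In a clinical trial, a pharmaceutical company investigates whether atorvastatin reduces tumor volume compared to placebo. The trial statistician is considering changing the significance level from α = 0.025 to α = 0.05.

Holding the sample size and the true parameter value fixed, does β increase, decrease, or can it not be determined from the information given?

A larger α widens the rejection region, so when the alternative is true more outcomes lead to rejection — failing to reject becomes less likely.

It decreases.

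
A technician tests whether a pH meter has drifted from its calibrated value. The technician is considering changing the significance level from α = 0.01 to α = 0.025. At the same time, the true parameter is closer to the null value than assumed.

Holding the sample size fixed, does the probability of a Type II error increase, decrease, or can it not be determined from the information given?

The first change alone would make β decrease; the second alone would make β increase. Which effect dominates depends on the magnitudes, which are not given.

Cannot be determined from the information given.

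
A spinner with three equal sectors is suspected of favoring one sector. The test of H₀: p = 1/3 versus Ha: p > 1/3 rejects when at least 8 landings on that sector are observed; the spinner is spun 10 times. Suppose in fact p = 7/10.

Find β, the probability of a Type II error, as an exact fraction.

771521517/1250000000

Under the alternative p = 7/10, S ~ Binomial(10, 7/10); β is the probability the test does not reject, P(S < 8).
Equivalently, β = 1 − P(S ≥ 8) = 771521517/1250000000.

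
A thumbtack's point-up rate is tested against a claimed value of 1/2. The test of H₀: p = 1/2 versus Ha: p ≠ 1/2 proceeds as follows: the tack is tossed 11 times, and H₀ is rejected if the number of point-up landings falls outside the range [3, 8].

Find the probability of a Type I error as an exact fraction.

67/1024

α = P(Y ≤ 2 or Y ≥ 9 | p = 1/2), Y ~ Binomial(11, 1/2).
The two tails are symmetric, so α = 2·(1 + 11 + 55)/2^11 = 134/2048 = 67/1024.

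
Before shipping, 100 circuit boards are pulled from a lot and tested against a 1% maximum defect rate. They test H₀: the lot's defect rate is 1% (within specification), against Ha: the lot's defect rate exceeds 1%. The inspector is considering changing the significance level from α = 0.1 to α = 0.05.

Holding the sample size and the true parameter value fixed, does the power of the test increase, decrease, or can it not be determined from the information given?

It decreases.

Tightening α shrinks the rejection region. When Ha holds, fewer sample outcomes clear the stricter threshold, so more fall in the acceptance region.
Since power = 1 − β and β increases, power decreases.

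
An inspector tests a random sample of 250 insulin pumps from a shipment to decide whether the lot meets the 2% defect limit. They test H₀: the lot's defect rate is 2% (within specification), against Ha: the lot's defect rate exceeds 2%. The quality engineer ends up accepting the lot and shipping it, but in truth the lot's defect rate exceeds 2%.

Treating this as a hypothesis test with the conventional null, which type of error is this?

'Accepting the lot and shipping it' corresponds to failing to reject H₀.
H₀ was not rejected but H₀ is false — a Type II error (false negative).

Type II error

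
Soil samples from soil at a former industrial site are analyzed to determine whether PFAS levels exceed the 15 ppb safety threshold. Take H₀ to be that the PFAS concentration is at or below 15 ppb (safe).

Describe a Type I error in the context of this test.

A Type I error would mean concluding that the PFAS concentration exceeds 15 ppb when in fact the PFAS concentration is at or below 15 ppb (safe).

A Type I error is rejecting H₀ when H₀ is true.
Here that means declaring the site contaminated and ordering remediation when actually the PFAS concentration is at or below 15 ppb (safe).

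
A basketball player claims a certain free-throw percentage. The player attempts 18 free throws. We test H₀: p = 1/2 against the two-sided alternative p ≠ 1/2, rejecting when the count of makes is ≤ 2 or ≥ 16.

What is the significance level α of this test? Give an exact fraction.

α = P(K ≤ 2 or K ≥ 16 | p = 1/2), K ~ Binomial(18, 1/2).
By symmetry, α = 2·P(K ≤ 2) = 2·(1 + 18 + 153)/262144 = 344/262144 = 43/32768.

43/32768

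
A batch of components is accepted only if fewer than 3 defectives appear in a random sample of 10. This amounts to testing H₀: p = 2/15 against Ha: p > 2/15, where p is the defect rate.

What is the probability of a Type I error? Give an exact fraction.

26623460512/192216796875

Under H₀, Y ~ Binomial(10, 2/15); the Type I error rate is P(Y ≥ 3).
α = 1 − P(Y ≤ 2) = 1 − 165593336363/192216796875 = 26623460512/192216796875.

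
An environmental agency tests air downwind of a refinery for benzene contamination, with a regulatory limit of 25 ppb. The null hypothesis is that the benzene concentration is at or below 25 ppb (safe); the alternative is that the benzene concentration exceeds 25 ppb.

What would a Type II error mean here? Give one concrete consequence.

A Type II error is failing to reject H₀ when H₀ is false.
Here that means certifying the site as safe when actually the benzene concentration exceeds 25 ppb.

A Type II error would mean concluding that the benzene concentration is at or below 25 ppb (safe) (or at least failing to establish that the benzene concentration exceeds 25 ppb) when in fact the benzene concentration exceeds 25 ppb. Consequence: a site with unsafe benzene levels is certified clean, and people continue to be exposed.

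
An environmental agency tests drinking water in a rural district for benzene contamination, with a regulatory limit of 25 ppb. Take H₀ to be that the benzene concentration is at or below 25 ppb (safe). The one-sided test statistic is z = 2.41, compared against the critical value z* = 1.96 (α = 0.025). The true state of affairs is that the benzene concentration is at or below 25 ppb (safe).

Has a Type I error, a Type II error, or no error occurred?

Since z = 2.41 > z* = 1.96, H₀ is rejected.
H₀ is true (actually the benzene concentration is at or below 25 ppb (safe)).
Rejecting a true H₀ is a Type I error.

Type I error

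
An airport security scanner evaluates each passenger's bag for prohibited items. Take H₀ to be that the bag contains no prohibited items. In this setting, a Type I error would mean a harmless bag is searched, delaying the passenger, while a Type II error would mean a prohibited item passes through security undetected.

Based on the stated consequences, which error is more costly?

The Type II consequence (a prohibited item passes through security undetected) is more severe than the Type I consequence (a harmless bag is searched, delaying the passenger).

Type II error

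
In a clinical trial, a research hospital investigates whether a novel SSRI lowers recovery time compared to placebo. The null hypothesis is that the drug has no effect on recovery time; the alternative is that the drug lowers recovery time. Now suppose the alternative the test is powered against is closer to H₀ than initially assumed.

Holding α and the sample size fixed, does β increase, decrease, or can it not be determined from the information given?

It increases.

A smaller departure from H₀ means the test statistic under Ha is distributed closer to where it would be under H₀; rejection becomes less likely.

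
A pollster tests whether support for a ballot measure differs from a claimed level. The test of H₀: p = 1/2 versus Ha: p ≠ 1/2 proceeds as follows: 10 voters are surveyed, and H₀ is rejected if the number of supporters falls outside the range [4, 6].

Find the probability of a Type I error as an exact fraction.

The significance level is the null-hypothesis probability of the rejection region {≤3} ∪ {≥7}.
By symmetry, α = 2·P(S ≤ 3) = 2·(1 + 10 + 45 + 120)/1024 = 352/1024 = 11/32.

11/32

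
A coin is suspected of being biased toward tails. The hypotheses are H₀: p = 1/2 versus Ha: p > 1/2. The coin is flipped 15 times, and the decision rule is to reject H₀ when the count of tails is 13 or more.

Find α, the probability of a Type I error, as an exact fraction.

Under H₀, K ~ Binomial(15, 1/2), and α = P(K ≥ 13).
P(K ≥ 13) = [C(15,13) + C(15,14) + C(15,15)] / 2^15 = (105 + 15 + 1) / 32768 = 121/32768.

121/32768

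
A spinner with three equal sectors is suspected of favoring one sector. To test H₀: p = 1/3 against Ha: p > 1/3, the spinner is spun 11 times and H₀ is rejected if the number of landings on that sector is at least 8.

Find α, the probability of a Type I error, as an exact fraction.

Under H₀, K ~ Binomial(11, 1/3), and α = P(K ≥ 8).
Adding the binomial terms for j = 8 through 11 with p = 1/3 yields 521/59049.

521/59049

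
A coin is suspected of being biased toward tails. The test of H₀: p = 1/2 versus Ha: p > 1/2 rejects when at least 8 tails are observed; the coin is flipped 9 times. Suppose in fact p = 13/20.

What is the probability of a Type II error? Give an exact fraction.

β = P(fail to reject H₀ | Ha true) = P(S ≤ 7 | p = 13/20), S ~ Binomial(9, 13/20).
Equivalently, β = 1 − P(S ≥ 8) = 112501116301/128000000000.

112501116301/128000000000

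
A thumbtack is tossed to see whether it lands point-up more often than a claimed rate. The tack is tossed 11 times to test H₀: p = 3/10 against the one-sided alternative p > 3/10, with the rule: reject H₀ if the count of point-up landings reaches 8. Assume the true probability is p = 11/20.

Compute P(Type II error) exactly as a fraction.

β = P(fail to reject H₀ | Ha true) = P(S ≤ 7 | p = 11/20), S ~ Binomial(11, 11/20).
Adding the binomial probabilities P(S=0)+…+P(S=7) at p = 11/20 gives 828290341647/1024000000000.

828290341647/1024000000000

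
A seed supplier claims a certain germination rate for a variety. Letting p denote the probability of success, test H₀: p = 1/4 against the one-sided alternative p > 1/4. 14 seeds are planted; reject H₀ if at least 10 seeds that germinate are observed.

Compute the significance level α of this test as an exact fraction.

The Type I error probability is α = P(S ≥ 10) computed under H₀, where S ~ Binomial(14, 1/4).
Adding the binomial terms for j = 10 through 14 with p = 1/4 yields 91771/268435456.

91771/268435456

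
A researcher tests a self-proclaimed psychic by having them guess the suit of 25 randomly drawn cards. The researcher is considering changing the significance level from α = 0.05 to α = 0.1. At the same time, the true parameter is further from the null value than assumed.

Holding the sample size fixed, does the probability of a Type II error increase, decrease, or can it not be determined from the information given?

It decreases.

A larger α widens the rejection region, so when the alternative is true more outcomes lead to rejection — failing to reject becomes less likely. The further the true parameter sits from the null value, the more of the Ha sampling distribution falls in the rejection region. Both changes push β in the same direction.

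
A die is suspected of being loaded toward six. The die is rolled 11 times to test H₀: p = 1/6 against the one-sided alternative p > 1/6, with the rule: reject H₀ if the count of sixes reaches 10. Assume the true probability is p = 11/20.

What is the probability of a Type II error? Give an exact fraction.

β = P(fail to reject H₀ | Ha true) = P(X ≤ 9 | p = 11/20), X ~ Binomial(11, 11/20).
Equivalently, β = 1 − P(X ≥ 10) = 20194688329389/20480000000000.

20194688329389/20480000000000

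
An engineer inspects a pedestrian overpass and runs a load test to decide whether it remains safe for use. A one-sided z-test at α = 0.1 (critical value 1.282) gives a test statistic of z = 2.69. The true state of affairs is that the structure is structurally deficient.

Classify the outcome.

No error (correct decision).

The conventional null hypothesis is that the structure meets the required load capacity (safe).
Since z = 2.69 > z* = 1.282, H₀ is rejected.
H₀ is false (actually the structure is structurally deficient).
The decision matches the true state — no error.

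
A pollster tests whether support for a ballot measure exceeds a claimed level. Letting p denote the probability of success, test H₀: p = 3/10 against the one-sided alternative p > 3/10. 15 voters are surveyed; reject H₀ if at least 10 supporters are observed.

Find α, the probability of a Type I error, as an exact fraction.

913130252109/250000000000000

The Type I error probability is α = P(S ≥ 10) computed under H₀, where S ~ Binomial(15, 3/10).
Adding the binomial terms for j = 10 through 15 with p = 3/10 yields 913130252109/250000000000000.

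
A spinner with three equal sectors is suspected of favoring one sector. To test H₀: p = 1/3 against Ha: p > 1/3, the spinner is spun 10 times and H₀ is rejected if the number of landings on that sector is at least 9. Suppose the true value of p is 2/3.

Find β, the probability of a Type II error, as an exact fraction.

Under the alternative p = 2/3, Y ~ Binomial(10, 2/3); β is the probability the test does not reject, P(Y < 9).
Summing C(10,j)·(2/3)^j·(1/3)^{10-j} for j = 0..8 gives 17635/19683.

17635/19683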